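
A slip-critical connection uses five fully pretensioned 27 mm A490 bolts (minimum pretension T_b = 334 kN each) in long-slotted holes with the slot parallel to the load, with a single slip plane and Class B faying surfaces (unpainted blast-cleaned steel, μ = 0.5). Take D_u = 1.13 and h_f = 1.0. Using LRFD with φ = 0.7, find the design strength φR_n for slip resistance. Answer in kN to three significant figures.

R_n = μ · D_u · h_f · T_b · n_s · n_b = 0.5 × 1.13 × 1.0 × 334 × 1 × 5 = 943.5 kN.
Design strength φR_n = 0.7 × 943.5 = 660 kN.

660 kN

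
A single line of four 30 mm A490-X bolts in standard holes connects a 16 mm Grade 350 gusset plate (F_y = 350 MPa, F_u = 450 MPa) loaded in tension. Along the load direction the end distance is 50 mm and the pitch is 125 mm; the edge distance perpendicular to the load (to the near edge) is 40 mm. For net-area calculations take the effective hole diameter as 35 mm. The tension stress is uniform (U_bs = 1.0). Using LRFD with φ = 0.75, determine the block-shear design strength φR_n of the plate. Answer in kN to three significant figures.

1100 kN

Shear plane L_v = 50 + 3·125 = 425 mm; A_gv = 425 × 16 = 6800 mm².
A_nv = (425 − 3.5·35) × 16 = 4840 mm².
A_nt = (40 − 0.5·35) × 16 = 360 mm².
0.6 F_u A_nv = 1307 kN; 0.6 F_y A_gv = 1428 kN → shear rupture governs the shear term.
R_n = 1307 + 1.0 × 450 × 360 / 1000 = 1469 kN.
Design strength φR_n = 0.75 × 1469 = 1100 kN.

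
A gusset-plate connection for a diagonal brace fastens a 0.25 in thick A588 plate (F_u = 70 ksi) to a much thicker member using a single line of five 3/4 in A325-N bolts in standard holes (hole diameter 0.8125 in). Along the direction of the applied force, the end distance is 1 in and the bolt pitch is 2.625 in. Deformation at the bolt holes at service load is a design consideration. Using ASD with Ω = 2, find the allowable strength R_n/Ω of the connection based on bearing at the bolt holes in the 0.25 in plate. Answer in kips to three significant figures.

69.2 kips

Per bolt r_n = 1.2 l_c t F_u ≤ 2.4 d t F_u; upper limit = 2.4 × 0.75 × 0.25 × 70 = 31.5 kips.
Edge bolt: l_c = 1 − 0.8125/2 = 0.5938 in → 1.2 × 0.5938 × 0.25 × 70 = 12.47 → r_n = 12.47 kips.
Interior bolts: l_c = 2.625 − 0.8125 = 1.812 in → 1.2 × 1.812 × 0.25 × 70 = 38.06 → r_n = 31.5 kips.
R_n = 1 × 12.47 + 4 × 31.5 = 138.5 kips.
Allowable strength R_n/Ω = 138.5 / 2 = 69.2 kips.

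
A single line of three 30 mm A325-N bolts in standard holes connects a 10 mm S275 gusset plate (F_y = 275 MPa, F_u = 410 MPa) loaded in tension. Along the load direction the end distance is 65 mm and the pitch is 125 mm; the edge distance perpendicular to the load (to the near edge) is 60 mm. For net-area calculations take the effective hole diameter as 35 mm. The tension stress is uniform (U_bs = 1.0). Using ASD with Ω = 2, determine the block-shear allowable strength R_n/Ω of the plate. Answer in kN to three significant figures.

347 kN

Shear plane L_v = 65 + 2·125 = 315 mm; A_gv = 315 × 10 = 3150 mm².
A_nv = (315 − 2.5·35) × 10 = 2275 mm².
A_nt = (60 − 0.5·35) × 10 = 425 mm².
0.6 F_u A_nv = 559.6 kN; 0.6 F_y A_gv = 519.8 kN → shear yielding governs the shear term.
R_n = 519.8 + 1.0 × 410 × 425 / 1000 = 694 kN.
Allowable strength R_n/Ω = 694 / 2 = 347 kN.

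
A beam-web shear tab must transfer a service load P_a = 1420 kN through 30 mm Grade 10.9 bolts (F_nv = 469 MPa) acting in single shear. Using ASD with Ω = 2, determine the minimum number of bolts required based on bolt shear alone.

9 bolts

A_b = π·30²/4 = 706.9 mm².
Per-bolt allowable strength R_n/Ω = 469 × 706.9 × 1 / 1000 / 2 = 165.8 kN.
n ≥ 1420 / 165.8 = 8.567 → use 9 bolts.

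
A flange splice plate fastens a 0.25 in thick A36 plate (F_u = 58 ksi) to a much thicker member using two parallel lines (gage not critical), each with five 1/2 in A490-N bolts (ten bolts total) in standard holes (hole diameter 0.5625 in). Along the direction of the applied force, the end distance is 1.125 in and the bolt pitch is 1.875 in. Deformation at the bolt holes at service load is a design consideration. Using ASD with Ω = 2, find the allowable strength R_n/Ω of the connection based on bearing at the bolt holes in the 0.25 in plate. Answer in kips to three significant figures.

Per bolt r_n = 1.2 l_c t F_u ≤ 2.4 d t F_u; upper limit = 2.4 × 0.5 × 0.25 × 58 = 17.4 kips.
Edge bolt: l_c = 1.125 − 0.5625/2 = 0.8438 in → 1.2 × 0.8438 × 0.25 × 58 = 14.68 → r_n = 14.68 kips.
Interior bolts: l_c = 1.875 − 0.5625 = 1.312 in → 1.2 × 1.312 × 0.25 × 58 = 22.84 → r_n = 17.4 kips.
R_n = 2 × 14.68 + 8 × 17.4 = 168.6 kips.
Allowable strength R_n/Ω = 168.6 / 2 = 84.3 kips.

84.3 kips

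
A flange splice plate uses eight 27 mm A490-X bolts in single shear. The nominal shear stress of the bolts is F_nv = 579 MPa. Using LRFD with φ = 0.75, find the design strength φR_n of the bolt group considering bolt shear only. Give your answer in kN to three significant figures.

A_b = π × 27² / 4 = 572.6 mm².
R_n = F_nv · A_b · n · n_s = 579 × 572.6 × 8 × 1 / 1000 = 2652 kN.
Design strength φR_n = 0.75 × 2652 = 1990 kN.

1990 kN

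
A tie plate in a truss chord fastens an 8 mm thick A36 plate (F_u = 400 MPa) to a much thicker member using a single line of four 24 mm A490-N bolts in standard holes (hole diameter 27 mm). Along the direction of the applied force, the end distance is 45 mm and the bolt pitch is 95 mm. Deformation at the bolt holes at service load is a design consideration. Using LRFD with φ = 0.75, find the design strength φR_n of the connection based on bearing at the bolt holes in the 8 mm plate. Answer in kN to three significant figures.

Per bolt r_n = 1.2 l_c t F_u ≤ 2.4 d t F_u; upper limit = 2.4 × 24 × 8 × 400 / 1000 = 184.3 kN.
Edge bolt: l_c = 45 − 27/2 = 31.5 mm → 1.2 × 31.5 × 8 × 400 / 1000 = 121 → r_n = 121 kN.
Interior bolts: l_c = 95 − 27 = 68 mm → 1.2 × 68 × 8 × 400 / 1000 = 261.1 → r_n = 184.3 kN.
R_n = 1 × 121 + 3 × 184.3 = 673.9 kN.
Design strength φR_n = 0.75 × 673.9 = 505 kN.

505 kN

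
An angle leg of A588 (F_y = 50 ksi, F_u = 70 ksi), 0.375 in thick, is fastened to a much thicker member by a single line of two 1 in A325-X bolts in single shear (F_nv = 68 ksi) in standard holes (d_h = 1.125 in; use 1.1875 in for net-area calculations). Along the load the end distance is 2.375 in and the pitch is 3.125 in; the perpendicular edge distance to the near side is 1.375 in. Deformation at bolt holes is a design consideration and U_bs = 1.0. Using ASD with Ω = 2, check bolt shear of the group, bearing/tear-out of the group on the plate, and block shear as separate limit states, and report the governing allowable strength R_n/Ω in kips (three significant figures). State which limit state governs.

Bolt shear: A_b = π·1²/4 = 0.7854 in²; R_n = 68 × 0.7854 × 2 × 1 = 106.8 kips → 106.8 / 2 = 53.4 kips.
Bearing: edge l_c = 1.812, r_n = 57.09 kips; interior l_c = 2, r_n = 63 kips; R_n = 57.09 + 1·63 = 120.1 kips → 60 kips.
Block shear: A_gv = 2.062, A_nv = 1.395, A_nt = 0.293 in²; R_n = min(0.6F_uA_nv, 0.6F_yA_gv) + U_bs·F_u·A_nt = 79.08 kips → 39.5 kips.
Block shear governs: 39.5 kips.

39.5 kips (block shear governs)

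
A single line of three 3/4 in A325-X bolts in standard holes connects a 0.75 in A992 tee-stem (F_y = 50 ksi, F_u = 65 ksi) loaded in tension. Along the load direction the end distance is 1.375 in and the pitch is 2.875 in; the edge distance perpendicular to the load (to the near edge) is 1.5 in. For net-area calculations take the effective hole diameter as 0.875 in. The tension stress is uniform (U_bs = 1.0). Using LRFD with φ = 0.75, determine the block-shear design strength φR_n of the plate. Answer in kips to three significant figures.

Shear plane L_v = 1.375 + 2·2.875 = 7.125 in; A_gv = 7.125 × 0.75 = 5.344 in².
A_nv = (7.125 − 2.5·0.875) × 0.75 = 3.703 in².
A_nt = (1.5 − 0.5·0.875) × 0.75 = 0.7969 in².
0.6 F_u A_nv = 144.4 kips; 0.6 F_y A_gv = 160.3 kips → shear rupture governs the shear term.
R_n = 144.4 + 1.0 × 65 × 0.7969 = 196.2 kips.
Design strength φR_n = 0.75 × 196.2 = 147 kips.

147 kips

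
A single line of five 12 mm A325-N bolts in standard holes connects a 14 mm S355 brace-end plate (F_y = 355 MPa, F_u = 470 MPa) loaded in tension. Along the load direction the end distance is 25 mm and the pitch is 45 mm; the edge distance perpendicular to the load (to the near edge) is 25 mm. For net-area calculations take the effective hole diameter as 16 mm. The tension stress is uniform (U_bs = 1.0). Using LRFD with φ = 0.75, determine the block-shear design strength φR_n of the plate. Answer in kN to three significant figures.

Shear plane L_v = 25 + 4·45 = 205 mm; A_gv = 205 × 14 = 2870 mm².
A_nv = (205 − 4.5·16) × 14 = 1862 mm².
A_nt = (25 − 0.5·16) × 14 = 238 mm².
0.6 F_u A_nv = 525.1 kN; 0.6 F_y A_gv = 611.3 kN → shear rupture governs the shear term.
R_n = 525.1 + 1.0 × 470 × 238 / 1000 = 636.9 kN.
Design strength φR_n = 0.75 × 636.9 = 478 kN.

478 kN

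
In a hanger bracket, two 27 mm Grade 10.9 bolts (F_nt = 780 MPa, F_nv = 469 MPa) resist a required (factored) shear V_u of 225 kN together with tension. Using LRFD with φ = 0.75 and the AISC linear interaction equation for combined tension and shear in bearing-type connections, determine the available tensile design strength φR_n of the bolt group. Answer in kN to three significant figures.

A_b = π·27²/4 = 572.6 mm²; f_rv = 225 × 1000 / (2 × 572.6) = 196.5 MPa.
F'_nt = 1.3 F_nt − (F_nt / φF_nv) f_rv = 1.3·780 − (780/(0.75·469))·196.5 = 578.3 MPa, capped at F_nt → F'_nt = 578.3 MPa.
R_n = F'_nt · A_b · n = 578.3 × 572.6 × 2 / 1000 = 662.2 kN.
Design strength φR_n = 0.75 × 662.2 = 497 kN.

497 kN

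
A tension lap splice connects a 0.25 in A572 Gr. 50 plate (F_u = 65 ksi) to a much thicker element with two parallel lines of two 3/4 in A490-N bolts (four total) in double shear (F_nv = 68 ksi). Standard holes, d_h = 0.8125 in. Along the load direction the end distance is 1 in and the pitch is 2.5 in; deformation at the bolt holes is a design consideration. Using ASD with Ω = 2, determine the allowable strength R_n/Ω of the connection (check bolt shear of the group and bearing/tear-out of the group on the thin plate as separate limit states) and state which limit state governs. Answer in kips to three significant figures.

40.8 kips (bearing governs)

Bolt shear: A_b = π·0.75²/4 = 0.4418 in²; R_n = 68 × 0.4418 × 4 × 2 = 240.3 kips → 240.3 / 2 = 120 kips.
Bearing (1.2 l_c t F_u ≤ 2.4 d t F_u): upper limit = 2.4·0.75·0.25·65 = 29.25 kips.
  Edge l_c = 1 − 0.8125/2 = 0.5938 → r_n = 11.58 kips; interior l_c = 2.5 − 0.8125 = 1.688 → r_n = 29.25 kips.
  R_n,bearing = 2·11.58 + 2·29.25 = 81.66 kips → 81.66 / 2 = 40.8 kips.
Bearing governs: 40.8 kips.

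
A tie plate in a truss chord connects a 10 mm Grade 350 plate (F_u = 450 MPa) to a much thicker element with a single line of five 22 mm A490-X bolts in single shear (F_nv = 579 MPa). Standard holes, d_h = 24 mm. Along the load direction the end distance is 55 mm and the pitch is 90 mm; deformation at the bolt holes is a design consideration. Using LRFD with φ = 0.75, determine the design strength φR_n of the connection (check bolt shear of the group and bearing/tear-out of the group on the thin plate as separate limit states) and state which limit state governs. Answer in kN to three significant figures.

825 kN (bolt shear governs)

Bolt shear: A_b = π·22²/4 = 380.1 mm²; R_n = 579 × 380.1 × 5 × 1 / 1000 = 1100 kN → 0.75 × 1100 = 825 kN.
Bearing (1.2 l_c t F_u ≤ 2.4 d t F_u): upper limit = 2.4·22·10·450 / 1000 = 237.6 kN.
  Edge l_c = 55 − 24/2 = 43 → r_n = 232.2 kN; interior l_c = 90 − 24 = 66 → r_n = 237.6 kN.
  R_n,bearing = 1·232.2 + 4·237.6 = 1183 kN → 0.75 × 1183 = 887 kN.
Bolt shear governs: 825 kN.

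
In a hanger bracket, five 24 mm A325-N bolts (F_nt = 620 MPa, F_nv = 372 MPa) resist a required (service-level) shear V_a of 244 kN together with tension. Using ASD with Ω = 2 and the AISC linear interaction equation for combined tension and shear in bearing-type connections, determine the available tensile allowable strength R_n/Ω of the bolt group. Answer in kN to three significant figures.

A_b = π·24²/4 = 452.4 mm²; f_rv = 244 × 1000 / (5 × 452.4) = 107.9 MPa.
F'_nt = 1.3 F_nt − (Ω F_nt / F_nv) f_rv = 1.3·620 − (2·620/372)·107.9 = 446.4 MPa, capped at F_nt → F'_nt = 446.4 MPa.
R_n = F'_nt · A_b · n = 446.4 × 452.4 × 5 / 1000 = 1010 kN.
Allowable strength R_n/Ω = 1010 / 2 = 505 kN.

505 kN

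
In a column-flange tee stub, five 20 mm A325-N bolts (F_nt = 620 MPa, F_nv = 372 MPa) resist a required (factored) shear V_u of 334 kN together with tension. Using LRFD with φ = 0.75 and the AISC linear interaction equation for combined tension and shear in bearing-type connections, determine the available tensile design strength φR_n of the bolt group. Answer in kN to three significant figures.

393 kN

A_b = π·20²/4 = 314.2 mm²; f_rv = 334 × 1000 / (5 × 314.2) = 212.6 MPa.
F'_nt = 1.3 F_nt − (F_nt / φF_nv) f_rv = 1.3·620 − (620/(0.75·372))·212.6 = 333.5 MPa, capped at F_nt → F'_nt = 333.5 MPa.
R_n = F'_nt · A_b · n = 333.5 × 314.2 × 5 / 1000 = 523.8 kN.
Design strength φR_n = 0.75 × 523.8 = 393 kN.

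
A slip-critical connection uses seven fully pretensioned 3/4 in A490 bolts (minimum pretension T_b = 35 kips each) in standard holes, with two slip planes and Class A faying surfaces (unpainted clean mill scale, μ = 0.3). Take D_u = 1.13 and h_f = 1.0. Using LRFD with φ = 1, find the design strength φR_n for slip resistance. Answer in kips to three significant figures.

R_n = μ · D_u · h_f · T_b · n_s · n_b = 0.3 × 1.13 × 1.0 × 35 × 2 × 7 = 166.1 kips.
Design strength φR_n = 1 × 166.1 = 166 kips.

166 kips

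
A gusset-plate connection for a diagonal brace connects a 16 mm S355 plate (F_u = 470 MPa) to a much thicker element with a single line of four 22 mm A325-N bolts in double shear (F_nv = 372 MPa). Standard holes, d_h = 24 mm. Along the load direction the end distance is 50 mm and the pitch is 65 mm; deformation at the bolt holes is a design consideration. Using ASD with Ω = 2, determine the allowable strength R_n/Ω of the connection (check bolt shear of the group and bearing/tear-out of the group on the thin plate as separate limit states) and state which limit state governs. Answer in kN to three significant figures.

566 kN (bolt shear governs)

Bolt shear: A_b = π·22²/4 = 380.1 mm²; R_n = 372 × 380.1 × 4 × 2 / 1000 = 1131 kN → 1131 / 2 = 566 kN.
Bearing (1.2 l_c t F_u ≤ 2.4 d t F_u): upper limit = 2.4·22·16·470 / 1000 = 397.1 kN.
  Edge l_c = 50 − 24/2 = 38 → r_n = 342.9 kN; interior l_c = 65 − 24 = 41 → r_n = 370 kN.
  R_n,bearing = 1·342.9 + 3·370 = 1453 kN → 1453 / 2 = 726 kN.
Bolt shear governs: 566 kN.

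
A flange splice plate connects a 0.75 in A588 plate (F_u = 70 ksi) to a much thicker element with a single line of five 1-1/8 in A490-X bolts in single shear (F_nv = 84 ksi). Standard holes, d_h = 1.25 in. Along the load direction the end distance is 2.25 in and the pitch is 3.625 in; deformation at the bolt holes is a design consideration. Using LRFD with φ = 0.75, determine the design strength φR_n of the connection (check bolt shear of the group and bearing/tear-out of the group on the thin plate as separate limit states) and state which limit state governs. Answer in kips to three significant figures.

313 kips (bolt shear governs)

Bolt shear: A_b = π·1.125²/4 = 0.994 in²; R_n = 84 × 0.994 × 5 × 1 = 417.5 kips → 0.75 × 417.5 = 313 kips.
Bearing (1.2 l_c t F_u ≤ 2.4 d t F_u): upper limit = 2.4·1.125·0.75·70 = 141.8 kips.
  Edge l_c = 2.25 − 1.25/2 = 1.625 → r_n = 102.4 kips; interior l_c = 3.625 − 1.25 = 2.375 → r_n = 141.8 kips.
  R_n,bearing = 1·102.4 + 4·141.8 = 669.4 kips → 0.75 × 669.4 = 502 kips.
Bolt shear governs: 313 kips.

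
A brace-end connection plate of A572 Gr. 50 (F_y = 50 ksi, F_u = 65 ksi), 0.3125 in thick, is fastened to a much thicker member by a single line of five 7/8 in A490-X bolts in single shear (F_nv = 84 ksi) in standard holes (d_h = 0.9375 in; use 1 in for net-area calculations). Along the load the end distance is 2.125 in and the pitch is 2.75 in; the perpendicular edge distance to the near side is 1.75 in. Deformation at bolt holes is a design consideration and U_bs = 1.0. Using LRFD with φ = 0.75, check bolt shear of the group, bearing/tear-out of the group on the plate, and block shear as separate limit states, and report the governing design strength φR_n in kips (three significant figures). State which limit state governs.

97.9 kips (block shear governs)

Bolt shear: A_b = π·0.875²/4 = 0.6013 in²; R_n = 84 × 0.6013 × 5 × 1 = 252.6 kips → 0.75 × 252.6 = 189 kips.
Bearing: edge l_c = 1.656, r_n = 40.37 kips; interior l_c = 1.812, r_n = 42.66 kips; R_n = 40.37 + 4·42.66 = 211 kips → 158 kips.
Block shear: A_gv = 4.102, A_nv = 2.695, A_nt = 0.3906 in²; R_n = min(0.6F_uA_nv, 0.6F_yA_gv) + U_bs·F_u·A_nt = 130.5 kips → 97.9 kips.
Block shear governs: 97.9 kips.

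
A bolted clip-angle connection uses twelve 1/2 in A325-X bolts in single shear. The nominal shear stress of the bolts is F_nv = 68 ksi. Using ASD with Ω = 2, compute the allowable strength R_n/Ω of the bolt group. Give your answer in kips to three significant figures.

A_b = π × 0.5² / 4 = 0.1963 in².
R_n = F_nv · A_b · n · n_s = 68 × 0.1963 × 12 × 1 = 160.2 kips.
Allowable strength R_n/Ω = 160.2 / 2 = 80.1 kips.

80.1 kips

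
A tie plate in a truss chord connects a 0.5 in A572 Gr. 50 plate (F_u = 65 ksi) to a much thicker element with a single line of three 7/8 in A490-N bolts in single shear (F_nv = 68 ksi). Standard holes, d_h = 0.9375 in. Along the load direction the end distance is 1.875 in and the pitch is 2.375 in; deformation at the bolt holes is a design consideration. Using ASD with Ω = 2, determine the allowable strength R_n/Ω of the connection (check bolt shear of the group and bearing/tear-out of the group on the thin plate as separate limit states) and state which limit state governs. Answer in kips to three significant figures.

Bolt shear: A_b = π·0.875²/4 = 0.6013 in²; R_n = 68 × 0.6013 × 3 × 1 = 122.7 kips → 122.7 / 2 = 61.3 kips.
Bearing (1.2 l_c t F_u ≤ 2.4 d t F_u): upper limit = 2.4·0.875·0.5·65 = 68.25 kips.
  Edge l_c = 1.875 − 0.9375/2 = 1.406 → r_n = 54.84 kips; interior l_c = 2.375 − 0.9375 = 1.438 → r_n = 56.06 kips.
  R_n,bearing = 1·54.84 + 2·56.06 = 167 kips → 167 / 2 = 83.5 kips.
Bolt shear governs: 61.3 kips.

61.3 kips (bolt shear governs)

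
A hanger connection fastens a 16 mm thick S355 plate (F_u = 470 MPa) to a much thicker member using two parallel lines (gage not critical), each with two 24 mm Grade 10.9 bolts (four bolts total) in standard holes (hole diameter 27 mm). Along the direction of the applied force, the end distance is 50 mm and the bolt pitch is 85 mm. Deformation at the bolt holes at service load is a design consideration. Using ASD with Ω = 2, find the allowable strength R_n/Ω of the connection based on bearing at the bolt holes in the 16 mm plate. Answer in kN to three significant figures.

Per bolt r_n = 1.2 l_c t F_u ≤ 2.4 d t F_u; upper limit = 2.4 × 24 × 16 × 470 / 1000 = 433.2 kN.
Edge bolt: l_c = 50 − 27/2 = 36.5 mm → 1.2 × 36.5 × 16 × 470 / 1000 = 329.4 → r_n = 329.4 kN.
Interior bolts: l_c = 85 − 27 = 58 mm → 1.2 × 58 × 16 × 470 / 1000 = 523.4 → r_n = 433.2 kN.
R_n = 2 × 329.4 + 2 × 433.2 = 1525 kN.
Allowable strength R_n/Ω = 1525 / 2 = 763 kN.

763 kN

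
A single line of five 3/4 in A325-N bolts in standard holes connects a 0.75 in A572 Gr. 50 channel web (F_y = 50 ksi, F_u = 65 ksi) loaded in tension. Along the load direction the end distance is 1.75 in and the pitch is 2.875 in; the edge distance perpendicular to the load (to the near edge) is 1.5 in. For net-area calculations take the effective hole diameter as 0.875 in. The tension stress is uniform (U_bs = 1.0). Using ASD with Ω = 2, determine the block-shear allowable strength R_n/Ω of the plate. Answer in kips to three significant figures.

Shear plane L_v = 1.75 + 4·2.875 = 13.25 in; A_gv = 13.25 × 0.75 = 9.938 in².
A_nv = (13.25 − 4.5·0.875) × 0.75 = 6.984 in².
A_nt = (1.5 − 0.5·0.875) × 0.75 = 0.7969 in².
0.6 F_u A_nv = 272.4 kips; 0.6 F_y A_gv = 298.1 kips → shear rupture governs the shear term.
R_n = 272.4 + 1.0 × 65 × 0.7969 = 324.2 kips.
Allowable strength R_n/Ω = 324.2 / 2 = 162 kips.

162 kips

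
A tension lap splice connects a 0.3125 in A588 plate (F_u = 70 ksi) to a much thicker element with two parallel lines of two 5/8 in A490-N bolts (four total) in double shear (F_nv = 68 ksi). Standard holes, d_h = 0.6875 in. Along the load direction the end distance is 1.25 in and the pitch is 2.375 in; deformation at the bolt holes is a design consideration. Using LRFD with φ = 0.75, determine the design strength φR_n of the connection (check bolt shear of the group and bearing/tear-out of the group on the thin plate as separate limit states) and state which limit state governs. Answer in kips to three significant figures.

84.9 kips (bearing governs)

Bolt shear: A_b = π·0.625²/4 = 0.3068 in²; R_n = 68 × 0.3068 × 4 × 2 = 166.9 kips → 0.75 × 166.9 = 125 kips.
Bearing (1.2 l_c t F_u ≤ 2.4 d t F_u): upper limit = 2.4·0.625·0.3125·70 = 32.81 kips.
  Edge l_c = 1.25 − 0.6875/2 = 0.9062 → r_n = 23.79 kips; interior l_c = 2.375 − 0.6875 = 1.688 → r_n = 32.81 kips.
  R_n,bearing = 2·23.79 + 2·32.81 = 113.2 kips → 0.75 × 113.2 = 84.9 kips.
Bearing governs: 84.9 kips.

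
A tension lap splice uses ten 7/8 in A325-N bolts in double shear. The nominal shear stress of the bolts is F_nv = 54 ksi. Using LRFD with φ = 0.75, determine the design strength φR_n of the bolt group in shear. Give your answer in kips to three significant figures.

A_b = π × 0.875² / 4 = 0.6013 in².
R_n = F_nv · A_b · n · n_s = 54 × 0.6013 × 10 × 2 = 649.4 kips.
Design strength φR_n = 0.75 × 649.4 = 487 kips.

487 kips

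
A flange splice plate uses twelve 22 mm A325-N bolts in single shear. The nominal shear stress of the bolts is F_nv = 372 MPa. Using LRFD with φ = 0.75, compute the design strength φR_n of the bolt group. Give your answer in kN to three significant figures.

1270 kN

A_b = π × 22² / 4 = 380.1 mm².
R_n = F_nv · A_b · n · n_s = 372 × 380.1 × 12 × 1 / 1000 = 1697 kN.
Design strength φR_n = 0.75 × 1697 = 1270 kN.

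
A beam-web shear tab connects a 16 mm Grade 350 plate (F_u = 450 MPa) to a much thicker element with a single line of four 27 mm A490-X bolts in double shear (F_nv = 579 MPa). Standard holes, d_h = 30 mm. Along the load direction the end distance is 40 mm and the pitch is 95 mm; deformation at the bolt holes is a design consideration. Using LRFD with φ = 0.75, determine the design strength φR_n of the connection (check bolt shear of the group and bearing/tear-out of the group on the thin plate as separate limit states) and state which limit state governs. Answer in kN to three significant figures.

Bolt shear: A_b = π·27²/4 = 572.6 mm²; R_n = 579 × 572.6 × 4 × 2 / 1000 = 2652 kN → 0.75 × 2652 = 1990 kN.
Bearing (1.2 l_c t F_u ≤ 2.4 d t F_u): upper limit = 2.4·27·16·450 / 1000 = 466.6 kN.
  Edge l_c = 40 − 30/2 = 25 → r_n = 216 kN; interior l_c = 95 − 30 = 65 → r_n = 466.6 kN.
  R_n,bearing = 1·216 + 3·466.6 = 1616 kN → 0.75 × 1616 = 1210 kN.
Bearing governs: 1210 kN.

1210 kN (bearing governs)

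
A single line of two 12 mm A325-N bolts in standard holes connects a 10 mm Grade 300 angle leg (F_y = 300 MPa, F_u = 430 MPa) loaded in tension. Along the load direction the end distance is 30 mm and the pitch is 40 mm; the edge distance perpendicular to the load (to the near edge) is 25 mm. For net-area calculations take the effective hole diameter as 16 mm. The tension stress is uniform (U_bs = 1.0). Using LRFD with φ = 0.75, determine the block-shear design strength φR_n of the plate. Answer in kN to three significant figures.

Shear plane L_v = 30 + 1·40 = 70 mm; A_gv = 70 × 10 = 700 mm².
A_nv = (70 − 1.5·16) × 10 = 460 mm².
A_nt = (25 − 0.5·16) × 10 = 170 mm².
0.6 F_u A_nv = 118.7 kN; 0.6 F_y A_gv = 126 kN → shear rupture governs the shear term.
R_n = 118.7 + 1.0 × 430 × 170 / 1000 = 191.8 kN.
Design strength φR_n = 0.75 × 191.8 = 144 kN.

144 kN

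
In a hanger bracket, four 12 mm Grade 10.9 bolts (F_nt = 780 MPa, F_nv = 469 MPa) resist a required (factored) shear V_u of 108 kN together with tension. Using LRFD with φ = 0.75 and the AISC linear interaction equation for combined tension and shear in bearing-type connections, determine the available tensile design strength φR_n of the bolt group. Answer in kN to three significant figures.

A_b = π·12²/4 = 113.1 mm²; f_rv = 108 × 1000 / (4 × 113.1) = 238.7 MPa.
F'_nt = 1.3 F_nt − (F_nt / φF_nv) f_rv = 1.3·780 − (780/(0.75·469))·238.7 = 484.6 MPa, capped at F_nt → F'_nt = 484.6 MPa.
R_n = F'_nt · A_b · n = 484.6 × 113.1 × 4 / 1000 = 219.2 kN.
Design strength φR_n = 0.75 × 219.2 = 164 kN.

164 kN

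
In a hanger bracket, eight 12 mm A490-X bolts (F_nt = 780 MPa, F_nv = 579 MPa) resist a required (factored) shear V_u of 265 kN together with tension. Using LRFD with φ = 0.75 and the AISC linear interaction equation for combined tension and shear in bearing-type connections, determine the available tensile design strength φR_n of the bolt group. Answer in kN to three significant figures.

331 kN

A_b = π·12²/4 = 113.1 mm²; f_rv = 265 × 1000 / (8 × 113.1) = 292.9 MPa.
F'_nt = 1.3 F_nt − (F_nt / φF_nv) f_rv = 1.3·780 − (780/(0.75·579))·292.9 = 487.9 MPa, capped at F_nt → F'_nt = 487.9 MPa.
R_n = F'_nt · A_b · n = 487.9 × 113.1 × 8 / 1000 = 441.5 kN.
Design strength φR_n = 0.75 × 441.5 = 331 kN.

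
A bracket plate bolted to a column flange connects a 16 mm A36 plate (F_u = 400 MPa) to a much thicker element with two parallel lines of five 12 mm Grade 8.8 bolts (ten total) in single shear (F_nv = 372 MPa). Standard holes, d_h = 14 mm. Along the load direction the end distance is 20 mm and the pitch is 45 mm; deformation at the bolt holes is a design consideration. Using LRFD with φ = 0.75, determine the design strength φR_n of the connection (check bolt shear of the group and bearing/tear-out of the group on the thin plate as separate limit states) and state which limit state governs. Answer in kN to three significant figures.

Bolt shear: A_b = π·12²/4 = 113.1 mm²; R_n = 372 × 113.1 × 10 × 1 / 1000 = 420.7 kN → 0.75 × 420.7 = 316 kN.
Bearing (1.2 l_c t F_u ≤ 2.4 d t F_u): upper limit = 2.4·12·16·400 / 1000 = 184.3 kN.
  Edge l_c = 20 − 14/2 = 13 → r_n = 99.84 kN; interior l_c = 45 − 14 = 31 → r_n = 184.3 kN.
  R_n,bearing = 2·99.84 + 8·184.3 = 1674 kN → 0.75 × 1674 = 1260 kN.
Bolt shear governs: 316 kN.

316 kN (bolt shear governs)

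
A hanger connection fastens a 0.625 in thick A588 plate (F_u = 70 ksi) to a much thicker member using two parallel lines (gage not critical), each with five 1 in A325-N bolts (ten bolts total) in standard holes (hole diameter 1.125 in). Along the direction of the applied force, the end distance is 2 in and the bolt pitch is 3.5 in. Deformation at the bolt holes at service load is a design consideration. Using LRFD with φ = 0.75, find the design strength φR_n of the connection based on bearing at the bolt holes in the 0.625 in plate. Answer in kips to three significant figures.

743 kips

Per bolt r_n = 1.2 l_c t F_u ≤ 2.4 d t F_u; upper limit = 2.4 × 1 × 0.625 × 70 = 105 kips.
Edge bolt: l_c = 2 − 1.125/2 = 1.438 in → 1.2 × 1.438 × 0.625 × 70 = 75.47 → r_n = 75.47 kips.
Interior bolts: l_c = 3.5 − 1.125 = 2.375 in → 1.2 × 2.375 × 0.625 × 70 = 124.7 → r_n = 105 kips.
R_n = 2 × 75.47 + 8 × 105 = 990.9 kips.
Design strength φR_n = 0.75 × 990.9 = 743 kips.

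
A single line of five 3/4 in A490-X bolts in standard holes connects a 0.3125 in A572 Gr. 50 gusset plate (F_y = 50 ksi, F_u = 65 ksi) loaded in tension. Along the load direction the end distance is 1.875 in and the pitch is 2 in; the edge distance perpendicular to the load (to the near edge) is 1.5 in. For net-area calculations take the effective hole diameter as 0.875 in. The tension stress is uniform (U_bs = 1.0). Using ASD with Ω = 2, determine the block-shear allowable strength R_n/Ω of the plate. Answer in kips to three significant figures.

Shear plane L_v = 1.875 + 4·2 = 9.875 in; A_gv = 9.875 × 0.3125 = 3.086 in².
A_nv = (9.875 − 4.5·0.875) × 0.3125 = 1.855 in².
A_nt = (1.5 − 0.5·0.875) × 0.3125 = 0.332 in².
0.6 F_u A_nv = 72.36 kips; 0.6 F_y A_gv = 92.58 kips → shear rupture governs the shear term.
R_n = 72.36 + 1.0 × 65 × 0.332 = 93.95 kips.
Allowable strength R_n/Ω = 93.95 / 2 = 47 kips.

47 kips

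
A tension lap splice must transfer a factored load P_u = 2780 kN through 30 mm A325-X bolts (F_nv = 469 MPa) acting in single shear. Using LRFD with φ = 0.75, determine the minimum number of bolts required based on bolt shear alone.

A_b = π·30²/4 = 706.9 mm².
Per-bolt design strength φR_n = 0.75 × 469 × 706.9 × 1 / 1000 = 248.6 kN.
n ≥ 2780 / 248.6 = 11.18 → use 12 bolts.

12 bolts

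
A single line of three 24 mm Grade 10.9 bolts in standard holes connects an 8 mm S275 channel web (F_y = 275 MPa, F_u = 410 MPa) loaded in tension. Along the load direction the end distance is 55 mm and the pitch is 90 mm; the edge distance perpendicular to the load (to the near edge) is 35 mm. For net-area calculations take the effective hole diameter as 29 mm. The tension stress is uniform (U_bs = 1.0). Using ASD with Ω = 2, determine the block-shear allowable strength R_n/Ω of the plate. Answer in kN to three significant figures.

189 kN

Shear plane L_v = 55 + 2·90 = 235 mm; A_gv = 235 × 8 = 1880 mm².
A_nv = (235 − 2.5·29) × 8 = 1300 mm².
A_nt = (35 − 0.5·29) × 8 = 164 mm².
0.6 F_u A_nv = 319.8 kN; 0.6 F_y A_gv = 310.2 kN → shear yielding governs the shear term.
R_n = 310.2 + 1.0 × 410 × 164 / 1000 = 377.4 kN.
Allowable strength R_n/Ω = 377.4 / 2 = 189 kN.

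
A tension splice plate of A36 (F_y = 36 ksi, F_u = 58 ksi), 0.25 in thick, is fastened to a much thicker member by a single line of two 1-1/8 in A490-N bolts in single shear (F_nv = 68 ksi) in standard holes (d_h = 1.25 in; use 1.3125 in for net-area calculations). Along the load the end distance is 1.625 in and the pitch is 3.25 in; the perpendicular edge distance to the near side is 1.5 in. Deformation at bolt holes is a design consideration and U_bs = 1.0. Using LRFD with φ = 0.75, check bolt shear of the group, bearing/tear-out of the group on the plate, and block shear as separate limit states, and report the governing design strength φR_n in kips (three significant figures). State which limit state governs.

Bolt shear: A_b = π·1.125²/4 = 0.994 in²; R_n = 68 × 0.994 × 2 × 1 = 135.2 kips → 0.75 × 135.2 = 101 kips.
Bearing: edge l_c = 1, r_n = 17.4 kips; interior l_c = 2, r_n = 34.8 kips; R_n = 17.4 + 1·34.8 = 52.2 kips → 39.1 kips.
Block shear: A_gv = 1.219, A_nv = 0.7266, A_nt = 0.2109 in²; R_n = min(0.6F_uA_nv, 0.6F_yA_gv) + U_bs·F_u·A_nt = 37.52 kips → 28.1 kips.
Block shear governs: 28.1 kips.

28.1 kips (block shear governs)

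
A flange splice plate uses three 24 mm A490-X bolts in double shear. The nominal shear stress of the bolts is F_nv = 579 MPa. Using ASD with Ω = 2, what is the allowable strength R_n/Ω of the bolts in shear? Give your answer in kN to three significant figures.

A_b = π × 24² / 4 = 452.4 mm².
R_n = F_nv · A_b · n · n_s = 579 × 452.4 × 3 × 2 / 1000 = 1572 kN.
Allowable strength R_n/Ω = 1572 / 2 = 786 kN.

786 kN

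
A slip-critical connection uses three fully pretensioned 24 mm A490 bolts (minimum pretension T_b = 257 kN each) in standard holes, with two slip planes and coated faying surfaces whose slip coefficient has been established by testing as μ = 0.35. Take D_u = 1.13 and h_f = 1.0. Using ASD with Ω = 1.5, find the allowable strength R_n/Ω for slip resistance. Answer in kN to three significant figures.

407 kN

R_n = μ · D_u · h_f · T_b · n_s · n_b = 0.35 × 1.13 × 1.0 × 257 × 2 × 3 = 609.9 kN.
Allowable strength R_n/Ω = 609.9 / 1.5 = 407 kN.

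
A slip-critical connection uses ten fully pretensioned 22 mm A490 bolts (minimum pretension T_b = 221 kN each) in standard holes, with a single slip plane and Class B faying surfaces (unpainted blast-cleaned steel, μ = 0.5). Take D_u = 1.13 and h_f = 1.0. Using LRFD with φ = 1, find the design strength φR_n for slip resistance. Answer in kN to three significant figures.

R_n = μ · D_u · h_f · T_b · n_s · n_b = 0.5 × 1.13 × 1.0 × 221 × 1 × 10 = 1249 kN.
Design strength φR_n = 1 × 1249 = 1250 kN.

1250 kN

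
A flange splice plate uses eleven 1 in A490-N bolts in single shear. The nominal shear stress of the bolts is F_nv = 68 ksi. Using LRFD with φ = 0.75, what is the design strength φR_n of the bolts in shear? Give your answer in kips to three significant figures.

441 kips

A_b = π × 1² / 4 = 0.7854 in².
R_n = F_nv · A_b · n · n_s = 68 × 0.7854 × 11 × 1 = 587.5 kips.
Design strength φR_n = 0.75 × 587.5 = 441 kips.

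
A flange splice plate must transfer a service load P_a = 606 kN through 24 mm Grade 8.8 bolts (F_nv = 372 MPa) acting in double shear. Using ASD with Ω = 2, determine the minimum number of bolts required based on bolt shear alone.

4 bolts

A_b = π·24²/4 = 452.4 mm².
Per-bolt allowable strength R_n/Ω = 372 × 452.4 × 2 / 1000 / 2 = 168.3 kN.
n ≥ 606 / 168.3 = 3.601 → use 4 bolts.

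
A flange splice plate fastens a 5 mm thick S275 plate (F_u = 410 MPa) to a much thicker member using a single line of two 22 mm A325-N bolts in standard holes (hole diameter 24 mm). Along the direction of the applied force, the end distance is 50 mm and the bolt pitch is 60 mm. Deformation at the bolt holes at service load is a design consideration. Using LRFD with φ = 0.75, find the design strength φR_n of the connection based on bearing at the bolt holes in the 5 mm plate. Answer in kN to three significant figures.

137 kN

Per bolt r_n = 1.2 l_c t F_u ≤ 2.4 d t F_u; upper limit = 2.4 × 22 × 5 × 410 / 1000 = 108.2 kN.
Edge bolt: l_c = 50 − 24/2 = 38 mm → 1.2 × 38 × 5 × 410 / 1000 = 93.48 → r_n = 93.48 kN.
Interior bolts: l_c = 60 − 24 = 36 mm → 1.2 × 36 × 5 × 410 / 1000 = 88.56 → r_n = 88.56 kN.
R_n = 1 × 93.48 + 1 × 88.56 = 182 kN.
Design strength φR_n = 0.75 × 182 = 137 kN.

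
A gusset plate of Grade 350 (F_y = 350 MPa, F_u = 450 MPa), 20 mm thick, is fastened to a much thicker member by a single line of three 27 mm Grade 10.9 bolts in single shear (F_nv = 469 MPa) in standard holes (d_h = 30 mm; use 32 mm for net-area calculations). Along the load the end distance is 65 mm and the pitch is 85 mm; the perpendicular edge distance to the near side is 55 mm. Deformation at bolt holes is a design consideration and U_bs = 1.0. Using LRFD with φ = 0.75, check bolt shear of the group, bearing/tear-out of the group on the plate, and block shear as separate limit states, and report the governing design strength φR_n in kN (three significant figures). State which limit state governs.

Bolt shear: A_b = π·27²/4 = 572.6 mm²; R_n = 469 × 572.6 × 3 × 1 / 1000 = 805.6 kN → 0.75 × 805.6 = 604 kN.
Bearing: edge l_c = 50, r_n = 540 kN; interior l_c = 55, r_n = 583.2 kN; R_n = 540 + 2·583.2 = 1706 kN → 1280 kN.
Block shear: A_gv = 4700, A_nv = 3100, A_nt = 780 mm²; R_n = min(0.6F_uA_nv, 0.6F_yA_gv) + U_bs·F_u·A_nt = 1188 kN → 891 kN.
Bolt shear governs: 604 kN.

604 kN (bolt shear governs)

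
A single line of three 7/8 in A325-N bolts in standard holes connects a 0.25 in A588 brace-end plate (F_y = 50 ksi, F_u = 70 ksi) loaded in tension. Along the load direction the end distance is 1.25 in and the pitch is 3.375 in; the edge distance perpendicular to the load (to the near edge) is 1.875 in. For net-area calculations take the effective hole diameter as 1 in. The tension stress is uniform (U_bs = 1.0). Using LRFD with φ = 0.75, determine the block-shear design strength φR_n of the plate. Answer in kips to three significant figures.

Shear plane L_v = 1.25 + 2·3.375 = 8 in; A_gv = 8 × 0.25 = 2 in².
A_nv = (8 − 2.5·1) × 0.25 = 1.375 in².
A_nt = (1.875 − 0.5·1) × 0.25 = 0.3438 in².
0.6 F_u A_nv = 57.75 kips; 0.6 F_y A_gv = 60 kips → shear rupture governs the shear term.
R_n = 57.75 + 1.0 × 70 × 0.3438 = 81.81 kips.
Design strength φR_n = 0.75 × 81.81 = 61.4 kips.

61.4 kips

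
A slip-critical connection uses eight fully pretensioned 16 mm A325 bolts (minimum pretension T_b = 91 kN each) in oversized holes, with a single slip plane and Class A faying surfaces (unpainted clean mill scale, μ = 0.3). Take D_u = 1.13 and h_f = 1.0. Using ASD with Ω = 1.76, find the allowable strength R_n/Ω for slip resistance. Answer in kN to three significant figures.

140 kN

R_n = μ · D_u · h_f · T_b · n_s · n_b = 0.3 × 1.13 × 1.0 × 91 × 1 × 8 = 246.8 kN.
Allowable strength R_n/Ω = 246.8 / 1.76 = 140 kN.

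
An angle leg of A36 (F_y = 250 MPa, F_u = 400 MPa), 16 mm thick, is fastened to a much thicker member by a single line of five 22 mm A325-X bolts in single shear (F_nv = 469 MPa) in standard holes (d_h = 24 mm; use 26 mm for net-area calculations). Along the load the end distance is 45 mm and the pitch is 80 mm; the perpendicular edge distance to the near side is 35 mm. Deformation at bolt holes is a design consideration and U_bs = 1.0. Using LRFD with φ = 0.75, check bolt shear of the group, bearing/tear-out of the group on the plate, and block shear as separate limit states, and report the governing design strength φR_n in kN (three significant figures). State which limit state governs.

669 kN (bolt shear governs)

Bolt shear: A_b = π·22²/4 = 380.1 mm²; R_n = 469 × 380.1 × 5 × 1 / 1000 = 891.4 kN → 0.75 × 891.4 = 669 kN.
Bearing: edge l_c = 33, r_n = 253.4 kN; interior l_c = 56, r_n = 337.9 kN; R_n = 253.4 + 4·337.9 = 1605 kN → 1200 kN.
Block shear: A_gv = 5840, A_nv = 3968, A_nt = 352 mm²; R_n = min(0.6F_uA_nv, 0.6F_yA_gv) + U_bs·F_u·A_nt = 1017 kN → 763 kN.
Bolt shear governs: 669 kN.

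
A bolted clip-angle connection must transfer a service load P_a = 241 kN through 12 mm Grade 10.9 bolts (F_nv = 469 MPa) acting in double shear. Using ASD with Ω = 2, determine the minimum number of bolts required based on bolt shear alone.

A_b = π·12²/4 = 113.1 mm².
Per-bolt allowable strength R_n/Ω = 469 × 113.1 × 2 / 1000 / 2 = 53.04 kN.
n ≥ 241 / 53.04 = 4.544 → use 5 bolts.

5 bolts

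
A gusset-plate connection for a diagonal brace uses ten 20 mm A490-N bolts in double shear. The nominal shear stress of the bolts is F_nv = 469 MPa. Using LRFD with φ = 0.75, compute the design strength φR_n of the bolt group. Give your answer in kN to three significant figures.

2210 kN

A_b = π × 20² / 4 = 314.2 mm².
R_n = F_nv · A_b · n · n_s = 469 × 314.2 × 10 × 2 / 1000 = 2947 kN.
Design strength φR_n = 0.75 × 2947 = 2210 kN.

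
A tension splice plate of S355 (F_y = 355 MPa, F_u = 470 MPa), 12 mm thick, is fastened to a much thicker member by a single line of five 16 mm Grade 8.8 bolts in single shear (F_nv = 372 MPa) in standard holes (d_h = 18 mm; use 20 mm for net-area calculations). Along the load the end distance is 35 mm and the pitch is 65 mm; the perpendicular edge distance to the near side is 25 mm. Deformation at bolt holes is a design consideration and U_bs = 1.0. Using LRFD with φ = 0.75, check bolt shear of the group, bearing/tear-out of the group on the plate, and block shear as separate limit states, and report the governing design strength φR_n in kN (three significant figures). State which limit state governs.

Bolt shear: A_b = π·16²/4 = 201.1 mm²; R_n = 372 × 201.1 × 5 × 1 / 1000 = 374 kN → 0.75 × 374 = 280 kN.
Bearing: edge l_c = 26, r_n = 176 kN; interior l_c = 47, r_n = 216.6 kN; R_n = 176 + 4·216.6 = 1042 kN → 782 kN.
Block shear: A_gv = 3540, A_nv = 2460, A_nt = 180 mm²; R_n = min(0.6F_uA_nv, 0.6F_yA_gv) + U_bs·F_u·A_nt = 778.3 kN → 584 kN.
Bolt shear governs: 280 kN.

280 kN (bolt shear governs)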